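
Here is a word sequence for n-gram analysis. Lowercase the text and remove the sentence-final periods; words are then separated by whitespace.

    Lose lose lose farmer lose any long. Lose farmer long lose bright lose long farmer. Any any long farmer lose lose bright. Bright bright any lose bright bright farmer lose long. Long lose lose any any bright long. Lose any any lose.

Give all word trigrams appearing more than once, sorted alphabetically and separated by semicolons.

Trigram counts meeting the condition (more than once):
  lose any any: 2
  lose bright bright: 2

lose any any; lose bright bright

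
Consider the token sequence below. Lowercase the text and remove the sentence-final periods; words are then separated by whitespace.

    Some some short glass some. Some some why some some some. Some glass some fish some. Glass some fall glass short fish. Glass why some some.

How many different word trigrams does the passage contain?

20

26 tokens → 24 trigram windows in total.
Repeated trigrams (each contributes count−1 duplicates):
  some some some: 3
  some glass some: 2
  why some some: 2
4 duplicate windows → 24 − 4 = 20 distinct.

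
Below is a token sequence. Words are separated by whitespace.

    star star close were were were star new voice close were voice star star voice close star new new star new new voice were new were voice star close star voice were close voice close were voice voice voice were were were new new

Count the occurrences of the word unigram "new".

8

Scanning the 44 tokens for "new":
  position 8: new
  position 18: new
  position 19: new
  position 21: new
  position 22: new
  position 25: new
  position 43: new
  position 44: new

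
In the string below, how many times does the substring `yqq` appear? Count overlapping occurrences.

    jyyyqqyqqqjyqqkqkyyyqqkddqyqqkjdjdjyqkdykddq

5

Sliding a length-3 window over the 44 characters (42 positions):
  position 4–6: yqq
  position 7–9: yqq
  position 12–14: yqq
  position 20–22: yqq
  position 27–29: yqq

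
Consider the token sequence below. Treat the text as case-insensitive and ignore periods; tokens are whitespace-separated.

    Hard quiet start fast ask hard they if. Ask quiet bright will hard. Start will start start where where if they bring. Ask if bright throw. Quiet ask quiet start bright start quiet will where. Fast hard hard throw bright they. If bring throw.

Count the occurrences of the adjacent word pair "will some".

Scanning the 43 overlapping bigram windows for "will some":
  (none found)

0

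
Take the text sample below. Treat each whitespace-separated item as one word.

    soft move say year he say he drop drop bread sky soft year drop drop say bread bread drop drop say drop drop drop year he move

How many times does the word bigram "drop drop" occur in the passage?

5

Scanning the 26 overlapping bigram windows for "drop drop":
  position 8–9: drop drop
  position 14–15: drop drop
  position 19–20: drop drop
  position 22–23: drop drop
  position 23–24: drop drop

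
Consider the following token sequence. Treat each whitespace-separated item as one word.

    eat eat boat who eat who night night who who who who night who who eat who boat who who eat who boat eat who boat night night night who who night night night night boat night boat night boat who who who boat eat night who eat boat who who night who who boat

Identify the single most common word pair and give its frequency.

Bigram frequencies (highest first):
  who who: 10
  night night: 6
  night who: 5
  who boat: 5
  boat who: 4
  who eat: 4
  … (8 more, each ≤ 4)

"who who", 10 times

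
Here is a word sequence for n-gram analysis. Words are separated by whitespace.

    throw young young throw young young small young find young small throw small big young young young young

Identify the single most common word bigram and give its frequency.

Bigram frequencies (highest first):
  young young: 5
  throw young: 2
  young small: 2
  young throw: 1
  small young: 1
  young find: 1
  … (5 more, each ≤ 1)

"young young", 5 times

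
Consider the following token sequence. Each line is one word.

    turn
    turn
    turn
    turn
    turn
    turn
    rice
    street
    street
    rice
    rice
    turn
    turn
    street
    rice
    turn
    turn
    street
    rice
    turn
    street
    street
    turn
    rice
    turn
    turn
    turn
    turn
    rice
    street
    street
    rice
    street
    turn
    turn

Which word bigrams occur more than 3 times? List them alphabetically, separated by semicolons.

rice turn; street rice; turn turn

Bigram counts meeting the condition (more than 3 times):
  rice turn: 4
  street rice: 4
  turn turn: 11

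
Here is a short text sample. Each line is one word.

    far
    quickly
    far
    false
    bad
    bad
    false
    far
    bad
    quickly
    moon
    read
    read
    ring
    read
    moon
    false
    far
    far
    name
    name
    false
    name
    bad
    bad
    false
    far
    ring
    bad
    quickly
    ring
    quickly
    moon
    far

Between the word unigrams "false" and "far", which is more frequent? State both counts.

"far" (7 vs 5)

"false": 5 occurrences
"far": 7 occurrences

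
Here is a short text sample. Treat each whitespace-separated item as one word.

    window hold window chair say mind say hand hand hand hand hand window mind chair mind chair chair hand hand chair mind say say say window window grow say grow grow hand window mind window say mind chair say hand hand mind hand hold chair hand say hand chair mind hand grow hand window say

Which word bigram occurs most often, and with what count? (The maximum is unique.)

Bigram frequencies (highest first):
  hand hand: 6
  say hand: 3
  hand window: 3
  mind chair: 3
  chair mind: 3
  chair say: 2
  … (25 more, each ≤ 2)

"hand hand", 6 times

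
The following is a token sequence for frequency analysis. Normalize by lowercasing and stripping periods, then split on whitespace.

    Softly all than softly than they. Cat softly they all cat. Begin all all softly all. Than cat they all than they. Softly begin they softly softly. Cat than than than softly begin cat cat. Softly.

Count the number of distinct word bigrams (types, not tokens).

36 tokens → 35 bigram windows in total.
Repeated bigrams (each contributes count−1 duplicates):
  all than: 3
  cat softly: 2
  softly all: 2
  softly begin: 2
  than softly: 2
  than than: 2
  than they: 2
  they all: 2
  … (1 more repeated)
10 duplicate windows → 35 − 10 = 25 distinct.

25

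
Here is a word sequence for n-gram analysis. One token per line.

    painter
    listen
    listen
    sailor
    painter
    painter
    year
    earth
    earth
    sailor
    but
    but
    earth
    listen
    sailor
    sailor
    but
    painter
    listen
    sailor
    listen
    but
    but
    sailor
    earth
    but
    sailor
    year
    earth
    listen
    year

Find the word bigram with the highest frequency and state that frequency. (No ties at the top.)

"listen sailor", 3 times

Bigram frequencies (highest first):
  listen sailor: 3
  painter listen: 2
  year earth: 2
  sailor but: 2
  but but: 2
  earth listen: 2
  … (16 more, each ≤ 2)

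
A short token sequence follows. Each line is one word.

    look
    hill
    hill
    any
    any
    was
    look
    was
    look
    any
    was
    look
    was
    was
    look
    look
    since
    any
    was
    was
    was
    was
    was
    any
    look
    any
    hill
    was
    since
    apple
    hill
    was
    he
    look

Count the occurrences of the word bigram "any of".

Scanning the 33 overlapping bigram windows for "any of":
  (none found)

0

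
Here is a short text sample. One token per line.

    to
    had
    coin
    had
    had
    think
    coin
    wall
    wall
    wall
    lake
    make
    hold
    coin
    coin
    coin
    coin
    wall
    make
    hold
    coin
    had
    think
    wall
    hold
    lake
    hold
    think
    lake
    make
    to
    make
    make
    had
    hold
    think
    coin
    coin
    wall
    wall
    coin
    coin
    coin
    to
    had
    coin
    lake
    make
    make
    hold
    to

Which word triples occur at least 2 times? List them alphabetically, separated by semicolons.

coin coin coin; coin coin wall; coin wall wall; make hold coin; to had coin

Trigram counts meeting the condition (at least 2 times):
  coin coin coin: 3
  coin coin wall: 2
  coin wall wall: 2
  make hold coin: 2
  to had coin: 2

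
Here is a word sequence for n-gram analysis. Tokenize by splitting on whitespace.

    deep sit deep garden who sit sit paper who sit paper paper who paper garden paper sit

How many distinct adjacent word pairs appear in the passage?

17 tokens → 16 bigram windows in total.
Repeated bigrams (each contributes count−1 duplicates):
  paper who: 2
  sit paper: 2
  who sit: 2
3 duplicate windows → 16 − 3 = 13 distinct.

13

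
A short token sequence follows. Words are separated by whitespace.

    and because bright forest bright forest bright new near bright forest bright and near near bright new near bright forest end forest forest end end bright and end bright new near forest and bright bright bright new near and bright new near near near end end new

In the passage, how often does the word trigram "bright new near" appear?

Scanning the 45 overlapping trigram windows for "bright new near":
  position 7–9: bright new near
  position 16–18: bright new near
  position 29–31: bright new near
  position 36–38: bright new near
  position 40–42: bright new near

5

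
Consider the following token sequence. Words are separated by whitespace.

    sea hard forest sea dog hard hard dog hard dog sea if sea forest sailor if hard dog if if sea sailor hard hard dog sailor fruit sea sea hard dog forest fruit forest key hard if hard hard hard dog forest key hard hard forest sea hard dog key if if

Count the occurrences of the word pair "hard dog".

Scanning the 51 overlapping bigram windows for "hard dog":
  position 7–8: hard dog
  position 9–10: hard dog
  position 17–18: hard dog
  position 24–25: hard dog
  position 30–31: hard dog
  position 40–41: hard dog
  position 48–49: hard dog

7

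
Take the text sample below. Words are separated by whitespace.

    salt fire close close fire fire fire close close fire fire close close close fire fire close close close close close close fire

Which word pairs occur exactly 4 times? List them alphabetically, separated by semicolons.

Bigram counts meeting the condition (exactly 4 times):
  close fire: 4
  fire close: 4
  fire fire: 4

close fire; fire close; fire fire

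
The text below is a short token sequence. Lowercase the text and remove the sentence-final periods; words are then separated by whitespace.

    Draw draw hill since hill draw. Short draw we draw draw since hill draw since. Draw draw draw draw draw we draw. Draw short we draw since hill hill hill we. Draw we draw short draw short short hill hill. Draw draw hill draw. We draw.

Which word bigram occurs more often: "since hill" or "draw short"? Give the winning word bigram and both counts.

"since hill": 3 occurrences
"draw short": 4 occurrences

"draw short" (4 vs 3)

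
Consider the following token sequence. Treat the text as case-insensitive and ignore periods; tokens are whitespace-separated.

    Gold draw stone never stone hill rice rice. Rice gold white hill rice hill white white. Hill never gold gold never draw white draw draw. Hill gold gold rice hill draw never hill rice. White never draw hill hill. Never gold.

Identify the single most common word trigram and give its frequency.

Trigram frequencies (highest first):
  hill never gold: 2
  gold draw stone: 1
  draw stone never: 1
  stone never stone: 1
  never stone hill: 1
  stone hill rice: 1
  … (32 more, each ≤ 1)

"hill never gold", 2 times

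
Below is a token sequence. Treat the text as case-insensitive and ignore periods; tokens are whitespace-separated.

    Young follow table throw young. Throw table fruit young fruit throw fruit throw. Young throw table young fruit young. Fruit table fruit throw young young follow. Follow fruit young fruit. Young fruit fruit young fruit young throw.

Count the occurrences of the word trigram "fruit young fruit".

5

Scanning the 35 overlapping trigram windows for "fruit young fruit":
  position 8–10: fruit young fruit
  position 18–20: fruit young fruit
  position 28–30: fruit young fruit
  position 30–32: fruit young fruit
  position 33–35: fruit young fruit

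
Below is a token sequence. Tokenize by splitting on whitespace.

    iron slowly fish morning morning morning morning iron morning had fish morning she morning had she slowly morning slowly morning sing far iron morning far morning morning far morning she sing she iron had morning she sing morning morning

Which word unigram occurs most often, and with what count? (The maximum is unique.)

Unigram frequencies (highest first):
  morning: 16
  she: 5
  iron: 4
  slowly: 3
  had: 3
  sing: 3
  … (2 more, each ≤ 3)

"morning", 16 times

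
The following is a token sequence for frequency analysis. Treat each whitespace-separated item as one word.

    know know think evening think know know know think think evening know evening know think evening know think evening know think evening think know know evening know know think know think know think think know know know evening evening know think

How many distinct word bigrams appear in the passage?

41 tokens → 40 bigram windows in total.
Repeated bigrams (each contributes count−1 duplicates):
  know think: 9
  know know: 7
  evening know: 6
  think evening: 5
  think know: 5
  know evening: 3
  evening think: 2
  think think: 2
31 duplicate windows → 40 − 31 = 9 distinct.

9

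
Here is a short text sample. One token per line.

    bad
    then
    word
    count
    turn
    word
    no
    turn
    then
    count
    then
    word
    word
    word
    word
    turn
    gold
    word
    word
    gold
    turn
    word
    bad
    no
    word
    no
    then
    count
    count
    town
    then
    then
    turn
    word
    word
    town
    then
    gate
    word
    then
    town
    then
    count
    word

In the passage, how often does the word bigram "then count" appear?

3

Scanning the 43 overlapping bigram windows for "then count":
  position 9–10: then count
  position 27–28: then count
  position 42–43: then count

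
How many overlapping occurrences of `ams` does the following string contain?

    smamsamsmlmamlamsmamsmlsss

Sliding a length-3 window over the 26 characters (24 positions):
  position 3–5: ams
  position 6–8: ams
  position 15–17: ams
  position 19–21: ams

4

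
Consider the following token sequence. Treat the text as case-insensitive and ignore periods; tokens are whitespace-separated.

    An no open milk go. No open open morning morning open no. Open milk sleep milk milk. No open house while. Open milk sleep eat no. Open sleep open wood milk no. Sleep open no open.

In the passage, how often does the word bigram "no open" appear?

Scanning the 35 overlapping bigram windows for "no open":
  position 2–3: no open
  position 6–7: no open
  position 12–13: no open
  position 18–19: no open
  position 26–27: no open
  position 35–36: no open

6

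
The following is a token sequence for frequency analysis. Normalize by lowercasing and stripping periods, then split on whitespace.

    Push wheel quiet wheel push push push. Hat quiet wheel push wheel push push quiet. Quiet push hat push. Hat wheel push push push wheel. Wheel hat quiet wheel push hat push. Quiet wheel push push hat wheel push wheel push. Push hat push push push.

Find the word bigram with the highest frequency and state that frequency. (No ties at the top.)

Bigram frequencies (highest first):
  push push: 9
  wheel push: 8
  push hat: 6
  push wheel: 4
  quiet wheel: 4
  hat push: 3
  … (8 more, each ≤ 2)

"push push", 9 times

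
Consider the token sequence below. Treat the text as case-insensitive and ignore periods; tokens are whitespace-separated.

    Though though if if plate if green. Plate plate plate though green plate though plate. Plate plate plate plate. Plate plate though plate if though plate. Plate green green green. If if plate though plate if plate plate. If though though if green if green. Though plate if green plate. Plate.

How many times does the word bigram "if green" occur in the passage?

Scanning the 50 overlapping bigram windows for "if green":
  position 6–7: if green
  position 42–43: if green
  position 44–45: if green
  position 48–49: if green

4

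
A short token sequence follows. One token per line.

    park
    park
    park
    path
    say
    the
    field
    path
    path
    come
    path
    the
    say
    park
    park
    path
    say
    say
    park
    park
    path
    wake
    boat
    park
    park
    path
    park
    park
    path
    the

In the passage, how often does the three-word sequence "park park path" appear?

5

Scanning the 28 overlapping trigram windows for "park park path":
  position 2–4: park park path
  position 14–16: park park path
  position 19–21: park park path
  position 24–26: park park path
  position 27–29: park park path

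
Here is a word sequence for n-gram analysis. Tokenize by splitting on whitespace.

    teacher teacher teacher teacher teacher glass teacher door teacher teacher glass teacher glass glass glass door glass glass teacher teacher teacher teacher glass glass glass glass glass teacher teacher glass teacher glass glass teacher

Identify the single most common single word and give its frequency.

"teacher", 17 times

Unigram frequencies (highest first):
  teacher: 17
  glass: 15
  door: 2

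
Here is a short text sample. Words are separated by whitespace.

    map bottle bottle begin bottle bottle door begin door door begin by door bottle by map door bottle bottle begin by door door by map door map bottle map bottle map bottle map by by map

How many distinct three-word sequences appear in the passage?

36 tokens → 34 trigram windows in total.
Repeated trigrams (each contributes count−1 duplicates):
  map bottle map: 3
  begin by door: 2
  bottle bottle begin: 2
  bottle map bottle: 2
  by map door: 2
6 duplicate windows → 34 − 6 = 28 distinct.

28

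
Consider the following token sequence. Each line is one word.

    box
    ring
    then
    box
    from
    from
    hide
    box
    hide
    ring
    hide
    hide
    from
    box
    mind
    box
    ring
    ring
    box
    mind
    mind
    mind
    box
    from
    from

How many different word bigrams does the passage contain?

18

25 tokens → 24 bigram windows in total.
Repeated bigrams (each contributes count−1 duplicates):
  box from: 2
  box mind: 2
  box ring: 2
  from from: 2
  mind box: 2
  mind mind: 2
6 duplicate windows → 24 − 6 = 18 distinct.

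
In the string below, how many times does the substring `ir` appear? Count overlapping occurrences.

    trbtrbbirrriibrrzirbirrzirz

Sliding a length-2 window over the 27 characters (26 positions):
  position 8–9: ir
  position 18–19: ir
  position 21–22: ir
  position 25–26: ir

4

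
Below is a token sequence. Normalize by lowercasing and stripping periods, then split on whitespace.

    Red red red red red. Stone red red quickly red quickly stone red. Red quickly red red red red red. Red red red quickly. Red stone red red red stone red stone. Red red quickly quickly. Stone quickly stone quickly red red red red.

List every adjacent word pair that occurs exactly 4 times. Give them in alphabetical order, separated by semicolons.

quickly red; red stone

Bigram counts meeting the condition (exactly 4 times):
  quickly red: 4
  red stone: 4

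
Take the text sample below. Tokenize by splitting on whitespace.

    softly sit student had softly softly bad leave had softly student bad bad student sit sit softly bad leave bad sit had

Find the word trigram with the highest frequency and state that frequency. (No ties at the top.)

"softly bad leave", 2 times

Trigram frequencies (highest first):
  softly bad leave: 2
  softly sit student: 1
  sit student had: 1
  student had softly: 1
  had softly softly: 1
  softly softly bad: 1
  … (13 more, each ≤ 1)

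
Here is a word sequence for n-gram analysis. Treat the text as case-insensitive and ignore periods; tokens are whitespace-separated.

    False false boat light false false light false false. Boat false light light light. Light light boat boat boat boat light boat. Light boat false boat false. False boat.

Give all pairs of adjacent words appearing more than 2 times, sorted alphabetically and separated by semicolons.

boat boat; boat false; boat light; false boat; false false; light boat; light light

Bigram counts meeting the condition (more than 2 times):
  boat boat: 3
  boat false: 3
  boat light: 3
  false boat: 4
  false false: 4
  light boat: 3
  light light: 4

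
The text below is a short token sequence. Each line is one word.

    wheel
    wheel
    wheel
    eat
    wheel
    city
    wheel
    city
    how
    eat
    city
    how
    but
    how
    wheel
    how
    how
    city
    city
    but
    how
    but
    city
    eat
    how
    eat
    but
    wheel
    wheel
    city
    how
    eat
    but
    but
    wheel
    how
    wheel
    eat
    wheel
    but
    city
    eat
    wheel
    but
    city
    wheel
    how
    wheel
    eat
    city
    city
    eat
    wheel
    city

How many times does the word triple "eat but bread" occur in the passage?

Scanning the 52 overlapping trigram windows for "eat but bread":
  (none found)

0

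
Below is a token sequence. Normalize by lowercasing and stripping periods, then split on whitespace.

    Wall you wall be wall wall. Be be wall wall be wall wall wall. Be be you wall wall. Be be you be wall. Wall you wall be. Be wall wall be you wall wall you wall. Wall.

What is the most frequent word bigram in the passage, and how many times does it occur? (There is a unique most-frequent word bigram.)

Bigram frequencies (highest first):
  wall wall: 9
  wall be: 7
  you wall: 5
  be wall: 5
  be be: 4
  wall you: 3
  … (2 more, each ≤ 3)

"wall wall", 9 times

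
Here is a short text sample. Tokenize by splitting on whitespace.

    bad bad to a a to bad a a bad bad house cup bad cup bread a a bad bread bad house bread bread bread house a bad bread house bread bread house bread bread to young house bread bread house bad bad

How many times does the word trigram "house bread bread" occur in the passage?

4

Scanning the 41 overlapping trigram windows for "house bread bread":
  position 22–24: house bread bread
  position 30–32: house bread bread
  position 33–35: house bread bread
  position 38–40: house bread bread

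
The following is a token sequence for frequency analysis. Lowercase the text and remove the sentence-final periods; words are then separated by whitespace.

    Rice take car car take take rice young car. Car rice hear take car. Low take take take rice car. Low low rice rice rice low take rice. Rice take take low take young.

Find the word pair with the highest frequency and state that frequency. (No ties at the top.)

"take take", 4 times

Bigram frequencies (highest first):
  take take: 4
  take rice: 3
  low take: 3
  rice rice: 3
  rice take: 2
  take car: 2
  … (14 more, each ≤ 2)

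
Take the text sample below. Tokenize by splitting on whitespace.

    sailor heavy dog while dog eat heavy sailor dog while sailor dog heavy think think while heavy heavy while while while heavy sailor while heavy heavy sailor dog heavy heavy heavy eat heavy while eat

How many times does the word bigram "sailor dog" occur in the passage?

Scanning the 34 overlapping bigram windows for "sailor dog":
  position 8–9: sailor dog
  position 11–12: sailor dog
  position 27–28: sailor dog

3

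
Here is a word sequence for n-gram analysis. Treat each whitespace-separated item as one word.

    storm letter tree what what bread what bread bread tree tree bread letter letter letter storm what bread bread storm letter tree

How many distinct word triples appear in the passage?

18

22 tokens → 20 trigram windows in total.
Repeated trigrams (each contributes count−1 duplicates):
  storm letter tree: 2
  what bread bread: 2
2 duplicate windows → 20 − 2 = 18 distinct.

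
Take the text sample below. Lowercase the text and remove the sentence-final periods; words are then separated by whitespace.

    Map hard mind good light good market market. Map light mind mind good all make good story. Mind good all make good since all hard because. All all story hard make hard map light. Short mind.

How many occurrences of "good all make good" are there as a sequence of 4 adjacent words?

2

Scanning the 33 overlapping 4-gram windows for "good all make good":
  position 13–16: good all make good
  position 19–22: good all make good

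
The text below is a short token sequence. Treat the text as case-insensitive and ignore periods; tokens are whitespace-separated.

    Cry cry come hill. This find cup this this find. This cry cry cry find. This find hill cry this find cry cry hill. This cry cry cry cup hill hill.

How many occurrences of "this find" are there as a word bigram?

4

Scanning the 30 overlapping bigram windows for "this find":
  position 5–6: this find
  position 9–10: this find
  position 16–17: this find
  position 20–21: this find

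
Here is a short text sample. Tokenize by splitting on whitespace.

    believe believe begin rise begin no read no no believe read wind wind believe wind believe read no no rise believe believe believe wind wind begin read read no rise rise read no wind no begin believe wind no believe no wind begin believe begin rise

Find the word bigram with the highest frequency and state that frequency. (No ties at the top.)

"read no", 4 times

Bigram frequencies (highest first):
  read no: 4
  believe believe: 3
  believe wind: 3
  believe begin: 2
  begin rise: 2
  no no: 2
  … (20 more, each ≤ 2)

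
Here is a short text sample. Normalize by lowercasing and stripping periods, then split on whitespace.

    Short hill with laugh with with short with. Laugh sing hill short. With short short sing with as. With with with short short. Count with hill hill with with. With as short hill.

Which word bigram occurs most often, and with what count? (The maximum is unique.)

Bigram frequencies (highest first):
  with with: 5
  with short: 3
  short hill: 2
  hill with: 2
  with laugh: 2
  short with: 2
  … (14 more, each ≤ 2)

"with with", 5 times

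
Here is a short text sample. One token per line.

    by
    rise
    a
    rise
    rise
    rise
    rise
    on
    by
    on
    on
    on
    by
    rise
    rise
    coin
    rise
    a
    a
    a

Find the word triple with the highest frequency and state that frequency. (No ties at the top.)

Trigram frequencies (highest first):
  rise rise rise: 2
  by rise a: 1
  rise a rise: 1
  a rise rise: 1
  rise rise on: 1
  rise on by: 1
  … (11 more, each ≤ 1)

"rise rise rise", 2 times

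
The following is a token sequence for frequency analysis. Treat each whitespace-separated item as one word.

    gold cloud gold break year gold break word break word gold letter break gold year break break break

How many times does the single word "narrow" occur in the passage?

Scanning the 18 tokens for "narrow":
  (none found)

0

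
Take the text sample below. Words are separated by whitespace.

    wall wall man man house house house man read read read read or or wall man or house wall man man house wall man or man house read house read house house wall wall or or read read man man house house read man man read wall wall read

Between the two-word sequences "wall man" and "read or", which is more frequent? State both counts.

"wall man" (4 vs 1)

"wall man": 4 occurrences
"read or": 1 occurrence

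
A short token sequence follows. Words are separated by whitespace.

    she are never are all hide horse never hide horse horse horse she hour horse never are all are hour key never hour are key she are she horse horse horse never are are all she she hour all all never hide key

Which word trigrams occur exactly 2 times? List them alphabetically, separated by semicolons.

Trigram counts meeting the condition (exactly 2 times):
  horse horse horse: 2
  horse never are: 2
  never are all: 2

horse horse horse; horse never are; never are all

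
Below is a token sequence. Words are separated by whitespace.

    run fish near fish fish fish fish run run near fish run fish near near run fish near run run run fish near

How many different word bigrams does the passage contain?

23 tokens → 22 bigram windows in total.
Repeated bigrams (each contributes count−1 duplicates):
  fish near: 4
  run fish: 4
  fish fish: 3
  run run: 3
  fish run: 2
  near fish: 2
  near run: 2
13 duplicate windows → 22 − 13 = 9 distinct.

9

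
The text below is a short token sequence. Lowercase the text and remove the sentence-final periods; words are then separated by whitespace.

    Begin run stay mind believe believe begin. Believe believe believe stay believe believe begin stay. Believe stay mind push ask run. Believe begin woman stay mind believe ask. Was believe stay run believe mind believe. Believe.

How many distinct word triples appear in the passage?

31

36 tokens → 34 trigram windows in total.
Repeated trigrams (each contributes count−1 duplicates):
  believe believe begin: 2
  mind believe believe: 2
  stay mind believe: 2
3 duplicate windows → 34 − 3 = 31 distinct.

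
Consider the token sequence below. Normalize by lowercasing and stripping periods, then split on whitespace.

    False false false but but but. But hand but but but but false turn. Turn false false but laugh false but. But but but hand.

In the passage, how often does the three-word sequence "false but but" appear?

Scanning the 23 overlapping trigram windows for "false but but":
  position 3–5: false but but
  position 20–22: false but but

2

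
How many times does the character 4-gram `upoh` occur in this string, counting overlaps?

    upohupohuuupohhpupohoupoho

Sliding a length-4 window over the 26 characters (23 positions):
  position 1–4: upoh
  position 5–8: upoh
  position 11–14: upoh
  position 17–20: upoh
  position 22–25: upoh

5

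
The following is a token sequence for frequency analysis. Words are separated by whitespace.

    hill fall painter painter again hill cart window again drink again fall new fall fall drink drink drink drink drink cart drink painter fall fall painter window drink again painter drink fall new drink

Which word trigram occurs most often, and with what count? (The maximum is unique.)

Trigram frequencies (highest first):
  drink drink drink: 3
  hill fall painter: 1
  fall painter painter: 1
  painter painter again: 1
  painter again hill: 1
  again hill cart: 1
  … (24 more, each ≤ 1)

"drink drink drink", 3 times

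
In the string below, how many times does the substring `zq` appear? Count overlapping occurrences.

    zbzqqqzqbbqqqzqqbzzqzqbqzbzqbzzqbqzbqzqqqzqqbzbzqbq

10

Sliding a length-2 window over the 51 characters (50 positions):
  position 3–4: zq
  position 7–8: zq
  position 14–15: zq
  position 19–20: zq
  position 21–22: zq
  position 27–28: zq
  position 31–32: zq
  position 38–39: zq
  position 42–43: zq
  position 48–49: zq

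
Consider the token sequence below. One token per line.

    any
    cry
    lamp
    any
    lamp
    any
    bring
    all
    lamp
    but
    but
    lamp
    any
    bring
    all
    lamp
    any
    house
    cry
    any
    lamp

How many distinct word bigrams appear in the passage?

21 tokens → 20 bigram windows in total.
Repeated bigrams (each contributes count−1 duplicates):
  lamp any: 4
  all lamp: 2
  any bring: 2
  any lamp: 2
  bring all: 2
7 duplicate windows → 20 − 7 = 13 distinct.

13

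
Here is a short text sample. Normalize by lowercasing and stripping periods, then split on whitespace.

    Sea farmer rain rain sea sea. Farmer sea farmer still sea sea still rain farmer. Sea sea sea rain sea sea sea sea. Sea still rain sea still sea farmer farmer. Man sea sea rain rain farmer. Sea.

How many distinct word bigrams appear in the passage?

15

38 tokens → 37 bigram windows in total.
Repeated bigrams (each contributes count−1 duplicates):
  sea sea: 9
  sea farmer: 4
  farmer sea: 3
  rain sea: 3
  sea still: 3
  rain farmer: 2
  rain rain: 2
  sea rain: 2
  … (2 more repeated)
22 duplicate windows → 37 − 22 = 15 distinct.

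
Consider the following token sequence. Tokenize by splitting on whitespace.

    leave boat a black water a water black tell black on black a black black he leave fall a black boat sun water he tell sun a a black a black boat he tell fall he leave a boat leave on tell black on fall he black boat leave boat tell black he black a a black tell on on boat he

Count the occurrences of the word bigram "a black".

6

Scanning the 61 overlapping bigram windows for "a black":
  position 3–4: a black
  position 13–14: a black
  position 19–20: a black
  position 28–29: a black
  position 30–31: a black
  position 56–57: a black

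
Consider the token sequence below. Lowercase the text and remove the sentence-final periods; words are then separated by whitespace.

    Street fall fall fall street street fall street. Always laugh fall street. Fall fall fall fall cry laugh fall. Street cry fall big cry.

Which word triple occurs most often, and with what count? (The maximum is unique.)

"fall fall fall", 3 times

Trigram frequencies (highest first):
  fall fall fall: 3
  street fall fall: 2
  laugh fall street: 2
  fall fall street: 1
  fall street street: 1
  street street fall: 1
  … (12 more, each ≤ 1)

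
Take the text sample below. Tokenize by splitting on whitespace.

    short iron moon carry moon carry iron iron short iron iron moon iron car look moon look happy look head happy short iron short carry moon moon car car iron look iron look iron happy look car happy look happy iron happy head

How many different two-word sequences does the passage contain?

43 tokens → 42 bigram windows in total.
Repeated bigrams (each contributes count−1 duplicates):
  happy look: 3
  short iron: 3
  carry moon: 2
  iron happy: 2
  iron iron: 2
  iron look: 2
  iron moon: 2
  iron short: 2
  … (3 more repeated)
13 duplicate windows → 42 − 13 = 29 distinct.

29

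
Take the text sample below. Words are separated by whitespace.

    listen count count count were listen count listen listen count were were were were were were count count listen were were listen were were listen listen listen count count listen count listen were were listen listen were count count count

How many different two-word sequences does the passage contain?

40 tokens → 39 bigram windows in total.
Repeated bigrams (each contributes count−1 duplicates):
  were were: 8
  count count: 6
  listen count: 5
  count listen: 4
  listen listen: 4
  listen were: 4
  were listen: 4
  count were: 2
  … (1 more repeated)
30 duplicate windows → 39 − 30 = 9 distinct.

9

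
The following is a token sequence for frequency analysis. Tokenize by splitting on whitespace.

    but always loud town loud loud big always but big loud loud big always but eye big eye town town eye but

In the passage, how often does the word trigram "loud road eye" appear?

0

Scanning the 20 overlapping trigram windows for "loud road eye":
  (none found)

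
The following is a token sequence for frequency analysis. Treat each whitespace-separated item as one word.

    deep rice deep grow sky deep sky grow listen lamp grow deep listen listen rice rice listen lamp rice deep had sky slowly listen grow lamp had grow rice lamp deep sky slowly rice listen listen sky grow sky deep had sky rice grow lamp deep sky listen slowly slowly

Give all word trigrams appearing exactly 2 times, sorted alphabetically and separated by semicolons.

Trigram counts meeting the condition (exactly 2 times):
  deep had sky: 2
  grow sky deep: 2
  lamp deep sky: 2

deep had sky; grow sky deep; lamp deep sky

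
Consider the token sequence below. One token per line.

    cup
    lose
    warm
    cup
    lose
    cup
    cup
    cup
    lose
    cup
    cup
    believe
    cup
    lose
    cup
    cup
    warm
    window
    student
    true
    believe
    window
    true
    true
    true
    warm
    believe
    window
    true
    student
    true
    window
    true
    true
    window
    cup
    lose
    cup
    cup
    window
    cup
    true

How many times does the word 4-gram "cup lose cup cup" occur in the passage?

4

Scanning the 39 overlapping 4-gram windows for "cup lose cup cup":
  position 4–7: cup lose cup cup
  position 8–11: cup lose cup cup
  position 13–16: cup lose cup cup
  position 36–39: cup lose cup cup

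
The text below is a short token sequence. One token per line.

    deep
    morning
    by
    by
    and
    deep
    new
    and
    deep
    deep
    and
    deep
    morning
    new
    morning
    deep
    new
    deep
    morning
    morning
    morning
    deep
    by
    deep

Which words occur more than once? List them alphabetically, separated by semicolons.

and; by; deep; morning; new

Unigram counts meeting the condition (more than once):
  and: 3
  by: 3
  deep: 9
  morning: 6
  new: 3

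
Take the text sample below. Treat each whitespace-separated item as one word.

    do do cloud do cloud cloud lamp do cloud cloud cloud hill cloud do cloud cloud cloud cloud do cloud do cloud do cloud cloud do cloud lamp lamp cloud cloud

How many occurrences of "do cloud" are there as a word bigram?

Scanning the 30 overlapping bigram windows for "do cloud":
  position 2–3: do cloud
  position 4–5: do cloud
  position 8–9: do cloud
  position 14–15: do cloud
  position 19–20: do cloud
  position 21–22: do cloud
  position 23–24: do cloud
  position 26–27: do cloud

8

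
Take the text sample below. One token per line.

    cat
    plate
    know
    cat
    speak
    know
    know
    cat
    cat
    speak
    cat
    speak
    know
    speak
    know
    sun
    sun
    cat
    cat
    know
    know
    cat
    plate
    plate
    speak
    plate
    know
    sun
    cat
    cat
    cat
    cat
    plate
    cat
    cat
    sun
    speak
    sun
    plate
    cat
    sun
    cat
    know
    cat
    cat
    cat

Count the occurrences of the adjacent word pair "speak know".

3

Scanning the 45 overlapping bigram windows for "speak know":
  position 5–6: speak know
  position 12–13: speak know
  position 14–15: speak know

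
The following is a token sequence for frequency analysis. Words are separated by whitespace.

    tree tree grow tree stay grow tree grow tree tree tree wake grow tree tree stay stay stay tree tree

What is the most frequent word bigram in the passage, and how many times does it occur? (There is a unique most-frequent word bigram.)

"tree tree", 5 times

Bigram frequencies (highest first):
  tree tree: 5
  grow tree: 4
  tree grow: 2
  tree stay: 2
  stay stay: 2
  stay grow: 1
  … (3 more, each ≤ 1)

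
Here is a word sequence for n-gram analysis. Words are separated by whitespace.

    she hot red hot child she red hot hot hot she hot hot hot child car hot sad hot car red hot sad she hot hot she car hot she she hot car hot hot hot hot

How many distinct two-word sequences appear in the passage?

37 tokens → 36 bigram windows in total.
Repeated bigrams (each contributes count−1 duplicates):
  hot hot: 8
  she hot: 4
  car hot: 3
  hot she: 3
  red hot: 3
  hot car: 2
  hot child: 2
  hot sad: 2
19 duplicate windows → 36 − 19 = 17 distinct.

17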